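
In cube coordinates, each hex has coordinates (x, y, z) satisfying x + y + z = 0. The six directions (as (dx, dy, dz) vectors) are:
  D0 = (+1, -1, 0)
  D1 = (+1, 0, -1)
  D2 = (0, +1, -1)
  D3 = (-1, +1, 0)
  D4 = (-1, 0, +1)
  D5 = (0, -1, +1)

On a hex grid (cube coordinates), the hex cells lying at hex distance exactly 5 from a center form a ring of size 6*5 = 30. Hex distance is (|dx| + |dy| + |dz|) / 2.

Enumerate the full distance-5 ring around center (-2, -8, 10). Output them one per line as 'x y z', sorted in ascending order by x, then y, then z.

Walk ring at distance 5 from (-2, -8, 10):
Start at center + D4*5 = (-7, -8, 15)
  hex 0: (-7, -8, 15)
  hex 1: (-6, -9, 15)
  hex 2: (-5, -10, 15)
  hex 3: (-4, -11, 15)
  hex 4: (-3, -12, 15)
  hex 5: (-2, -13, 15)
  hex 6: (-1, -13, 14)
  hex 7: (0, -13, 13)
  hex 8: (1, -13, 12)
  hex 9: (2, -13, 11)
  hex 10: (3, -13, 10)
  hex 11: (3, -12, 9)
  hex 12: (3, -11, 8)
  hex 13: (3, -10, 7)
  hex 14: (3, -9, 6)
  hex 15: (3, -8, 5)
  hex 16: (2, -7, 5)
  hex 17: (1, -6, 5)
  hex 18: (0, -5, 5)
  hex 19: (-1, -4, 5)
  hex 20: (-2, -3, 5)
  hex 21: (-3, -3, 6)
  hex 22: (-4, -3, 7)
  hex 23: (-5, -3, 8)
  hex 24: (-6, -3, 9)
  hex 25: (-7, -3, 10)
  hex 26: (-7, -4, 11)
  hex 27: (-7, -5, 12)
  hex 28: (-7, -6, 13)
  hex 29: (-7, -7, 14)
Sorted: 30 hexes.

Answer: -7 -8 15
-7 -7 14
-7 -6 13
-7 -5 12
-7 -4 11
-7 -3 10
-6 -9 15
-6 -3 9
-5 -10 15
-5 -3 8
-4 -11 15
-4 -3 7
-3 -12 15
-3 -3 6
-2 -13 15
-2 -3 5
-1 -13 14
-1 -4 5
0 -13 13
0 -5 5
1 -13 12
1 -6 5
2 -13 11
2 -7 5
3 -13 10
3 -12 9
3 -11 8
3 -10 7
3 -9 6
3 -8 5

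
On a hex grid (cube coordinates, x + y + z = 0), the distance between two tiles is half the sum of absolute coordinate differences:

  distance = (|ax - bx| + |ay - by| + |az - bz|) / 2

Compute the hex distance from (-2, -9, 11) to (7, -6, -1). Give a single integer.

|ax - bx| = |-2 - 7| = 9
|ay - by| = |-9 - (-6)| = 3
|az - bz| = |11 - (-1)| = 12
distance = (9 + 3 + 12) / 2 = 24 / 2 = 12

Answer: 12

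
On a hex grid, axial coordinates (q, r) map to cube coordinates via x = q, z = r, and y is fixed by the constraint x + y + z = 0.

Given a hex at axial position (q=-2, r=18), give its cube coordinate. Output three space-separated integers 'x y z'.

x = q = -2
z = r = 18
y = -x - z = -(-2) - (18) = -16

Answer: -2 -16 18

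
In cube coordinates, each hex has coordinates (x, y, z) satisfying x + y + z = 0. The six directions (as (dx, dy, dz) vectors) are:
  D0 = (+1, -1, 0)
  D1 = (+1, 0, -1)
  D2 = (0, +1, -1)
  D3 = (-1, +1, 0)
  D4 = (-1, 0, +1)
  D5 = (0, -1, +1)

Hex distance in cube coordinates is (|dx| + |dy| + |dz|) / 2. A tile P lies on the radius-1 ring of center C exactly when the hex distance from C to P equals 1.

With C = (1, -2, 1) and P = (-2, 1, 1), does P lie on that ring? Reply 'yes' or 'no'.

|px - cx| = |-2 - 1| = 3
|py - cy| = |1 - (-2)| = 3
|pz - cz| = |1 - 1| = 0
distance = (3+3+0)/2 = 6/2 = 3
radius = 1; distance != radius -> no

Answer: no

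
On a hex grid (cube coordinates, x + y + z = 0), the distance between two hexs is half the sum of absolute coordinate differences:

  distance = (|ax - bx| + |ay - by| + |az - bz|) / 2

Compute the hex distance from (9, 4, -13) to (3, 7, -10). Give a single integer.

Answer: 6

Derivation:
|ax - bx| = |9 - 3| = 6
|ay - by| = |4 - 7| = 3
|az - bz| = |-13 - (-10)| = 3
distance = (6 + 3 + 3) / 2 = 12 / 2 = 6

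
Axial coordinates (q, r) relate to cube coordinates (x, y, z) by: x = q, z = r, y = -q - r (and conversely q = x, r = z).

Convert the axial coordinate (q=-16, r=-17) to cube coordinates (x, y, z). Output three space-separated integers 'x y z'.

x = q = -16
z = r = -17
y = -x - z = -(-16) - (-17) = 33

Answer: -16 33 -17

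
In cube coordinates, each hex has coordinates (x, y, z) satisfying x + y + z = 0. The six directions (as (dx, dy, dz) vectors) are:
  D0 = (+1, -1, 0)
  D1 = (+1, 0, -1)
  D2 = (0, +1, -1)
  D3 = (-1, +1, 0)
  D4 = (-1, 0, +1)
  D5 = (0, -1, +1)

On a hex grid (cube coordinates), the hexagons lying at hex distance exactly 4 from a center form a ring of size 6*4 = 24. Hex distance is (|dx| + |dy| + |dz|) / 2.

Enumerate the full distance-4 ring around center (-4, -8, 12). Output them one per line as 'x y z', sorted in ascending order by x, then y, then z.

Walk ring at distance 4 from (-4, -8, 12):
Start at center + D4*4 = (-8, -8, 16)
  hex 0: (-8, -8, 16)
  hex 1: (-7, -9, 16)
  hex 2: (-6, -10, 16)
  hex 3: (-5, -11, 16)
  hex 4: (-4, -12, 16)
  hex 5: (-3, -12, 15)
  hex 6: (-2, -12, 14)
  hex 7: (-1, -12, 13)
  hex 8: (0, -12, 12)
  hex 9: (0, -11, 11)
  hex 10: (0, -10, 10)
  hex 11: (0, -9, 9)
  hex 12: (0, -8, 8)
  hex 13: (-1, -7, 8)
  hex 14: (-2, -6, 8)
  hex 15: (-3, -5, 8)
  hex 16: (-4, -4, 8)
  hex 17: (-5, -4, 9)
  hex 18: (-6, -4, 10)
  hex 19: (-7, -4, 11)
  hex 20: (-8, -4, 12)
  hex 21: (-8, -5, 13)
  hex 22: (-8, -6, 14)
  hex 23: (-8, -7, 15)
Sorted: 24 hexes.

Answer: -8 -8 16
-8 -7 15
-8 -6 14
-8 -5 13
-8 -4 12
-7 -9 16
-7 -4 11
-6 -10 16
-6 -4 10
-5 -11 16
-5 -4 9
-4 -12 16
-4 -4 8
-3 -12 15
-3 -5 8
-2 -12 14
-2 -6 8
-1 -12 13
-1 -7 8
0 -12 12
0 -11 11
0 -10 10
0 -9 9
0 -8 8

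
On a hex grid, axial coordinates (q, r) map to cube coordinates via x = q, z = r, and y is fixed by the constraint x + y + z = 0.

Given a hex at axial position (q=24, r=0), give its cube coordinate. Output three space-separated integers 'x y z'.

Answer: 24 -24 0

Derivation:
x = q = 24
z = r = 0
y = -x - z = -(24) - (0) = -24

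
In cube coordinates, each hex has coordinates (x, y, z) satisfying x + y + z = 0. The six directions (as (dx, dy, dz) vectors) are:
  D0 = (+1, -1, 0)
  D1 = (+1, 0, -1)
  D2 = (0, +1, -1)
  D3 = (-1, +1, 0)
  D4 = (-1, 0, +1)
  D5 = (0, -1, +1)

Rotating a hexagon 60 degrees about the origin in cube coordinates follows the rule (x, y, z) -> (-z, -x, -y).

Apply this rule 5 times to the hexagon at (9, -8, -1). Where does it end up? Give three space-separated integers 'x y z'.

Start: (9, -8, -1)
Step 1: (9, -8, -1) -> (-(-1), -(9), -(-8)) = (1, -9, 8)
Step 2: (1, -9, 8) -> (-(8), -(1), -(-9)) = (-8, -1, 9)
Step 3: (-8, -1, 9) -> (-(9), -(-8), -(-1)) = (-9, 8, 1)
Step 4: (-9, 8, 1) -> (-(1), -(-9), -(8)) = (-1, 9, -8)
Step 5: (-1, 9, -8) -> (-(-8), -(-1), -(9)) = (8, 1, -9)

Answer: 8 1 -9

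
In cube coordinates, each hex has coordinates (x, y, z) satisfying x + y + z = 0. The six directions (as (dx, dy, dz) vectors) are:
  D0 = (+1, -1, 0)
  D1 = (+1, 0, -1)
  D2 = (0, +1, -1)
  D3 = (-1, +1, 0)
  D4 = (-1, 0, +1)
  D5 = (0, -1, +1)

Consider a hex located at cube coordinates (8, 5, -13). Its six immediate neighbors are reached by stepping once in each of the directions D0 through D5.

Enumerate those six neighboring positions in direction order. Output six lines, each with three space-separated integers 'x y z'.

Answer: 9 4 -13
9 5 -14
8 6 -14
7 6 -13
7 5 -12
8 4 -12

Derivation:
Center: (8, 5, -13). Add each direction:
  D0: (8, 5, -13) + (1, -1, 0) = (9, 4, -13)
  D1: (8, 5, -13) + (1, 0, -1) = (9, 5, -14)
  D2: (8, 5, -13) + (0, 1, -1) = (8, 6, -14)
  D3: (8, 5, -13) + (-1, 1, 0) = (7, 6, -13)
  D4: (8, 5, -13) + (-1, 0, 1) = (7, 5, -12)
  D5: (8, 5, -13) + (0, -1, 1) = (8, 4, -12)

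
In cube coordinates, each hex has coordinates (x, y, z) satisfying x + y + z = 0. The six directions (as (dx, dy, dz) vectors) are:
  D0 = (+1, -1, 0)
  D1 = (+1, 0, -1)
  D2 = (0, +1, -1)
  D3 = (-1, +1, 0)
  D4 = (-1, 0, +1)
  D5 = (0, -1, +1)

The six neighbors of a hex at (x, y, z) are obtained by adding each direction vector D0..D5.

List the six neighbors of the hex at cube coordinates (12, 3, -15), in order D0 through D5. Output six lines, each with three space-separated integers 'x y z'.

Answer: 13 2 -15
13 3 -16
12 4 -16
11 4 -15
11 3 -14
12 2 -14

Derivation:
Center: (12, 3, -15). Add each direction:
  D0: (12, 3, -15) + (1, -1, 0) = (13, 2, -15)
  D1: (12, 3, -15) + (1, 0, -1) = (13, 3, -16)
  D2: (12, 3, -15) + (0, 1, -1) = (12, 4, -16)
  D3: (12, 3, -15) + (-1, 1, 0) = (11, 4, -15)
  D4: (12, 3, -15) + (-1, 0, 1) = (11, 3, -14)
  D5: (12, 3, -15) + (0, -1, 1) = (12, 2, -14)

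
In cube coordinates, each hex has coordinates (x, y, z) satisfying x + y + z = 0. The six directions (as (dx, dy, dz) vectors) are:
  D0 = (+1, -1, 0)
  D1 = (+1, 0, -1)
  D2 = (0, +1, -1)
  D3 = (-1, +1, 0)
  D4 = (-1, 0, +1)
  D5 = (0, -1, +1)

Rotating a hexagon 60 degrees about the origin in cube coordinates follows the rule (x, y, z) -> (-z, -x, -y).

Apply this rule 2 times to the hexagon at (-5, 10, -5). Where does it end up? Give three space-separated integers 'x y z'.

Answer: 10 -5 -5

Derivation:
Start: (-5, 10, -5)
Step 1: (-5, 10, -5) -> (-(-5), -(-5), -(10)) = (5, 5, -10)
Step 2: (5, 5, -10) -> (-(-10), -(5), -(5)) = (10, -5, -5)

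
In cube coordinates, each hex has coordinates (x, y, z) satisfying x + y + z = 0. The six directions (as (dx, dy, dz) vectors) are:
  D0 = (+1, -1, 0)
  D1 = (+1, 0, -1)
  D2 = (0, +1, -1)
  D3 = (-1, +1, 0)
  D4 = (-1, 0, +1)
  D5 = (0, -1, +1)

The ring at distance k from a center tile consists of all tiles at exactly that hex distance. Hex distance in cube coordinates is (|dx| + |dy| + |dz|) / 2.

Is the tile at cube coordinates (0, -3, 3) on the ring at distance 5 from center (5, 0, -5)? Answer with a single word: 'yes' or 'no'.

|px - cx| = |0 - 5| = 5
|py - cy| = |-3 - 0| = 3
|pz - cz| = |3 - (-5)| = 8
distance = (5+3+8)/2 = 16/2 = 8
radius = 5; distance != radius -> no

Answer: no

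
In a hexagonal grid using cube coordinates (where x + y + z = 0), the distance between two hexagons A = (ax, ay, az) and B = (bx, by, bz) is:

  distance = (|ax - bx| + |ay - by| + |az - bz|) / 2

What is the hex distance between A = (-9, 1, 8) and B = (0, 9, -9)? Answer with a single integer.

|ax - bx| = |-9 - 0| = 9
|ay - by| = |1 - 9| = 8
|az - bz| = |8 - (-9)| = 17
distance = (9 + 8 + 17) / 2 = 34 / 2 = 17

Answer: 17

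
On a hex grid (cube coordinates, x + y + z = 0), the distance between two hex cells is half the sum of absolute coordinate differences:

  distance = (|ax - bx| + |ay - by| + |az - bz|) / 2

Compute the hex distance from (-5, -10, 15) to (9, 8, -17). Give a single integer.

Answer: 32

Derivation:
|ax - bx| = |-5 - 9| = 14
|ay - by| = |-10 - 8| = 18
|az - bz| = |15 - (-17)| = 32
distance = (14 + 18 + 32) / 2 = 64 / 2 = 32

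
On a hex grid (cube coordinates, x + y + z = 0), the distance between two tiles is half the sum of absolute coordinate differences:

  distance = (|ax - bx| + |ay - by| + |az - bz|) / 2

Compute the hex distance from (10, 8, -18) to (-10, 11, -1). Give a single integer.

Answer: 20

Derivation:
|ax - bx| = |10 - (-10)| = 20
|ay - by| = |8 - 11| = 3
|az - bz| = |-18 - (-1)| = 17
distance = (20 + 3 + 17) / 2 = 40 / 2 = 20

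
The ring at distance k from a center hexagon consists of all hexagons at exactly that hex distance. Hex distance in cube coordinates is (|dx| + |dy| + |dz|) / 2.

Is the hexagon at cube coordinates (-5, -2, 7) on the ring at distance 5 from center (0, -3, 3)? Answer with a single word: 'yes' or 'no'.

|px - cx| = |-5 - 0| = 5
|py - cy| = |-2 - (-3)| = 1
|pz - cz| = |7 - 3| = 4
distance = (5+1+4)/2 = 10/2 = 5
radius = 5; distance == radius -> yes

Answer: yes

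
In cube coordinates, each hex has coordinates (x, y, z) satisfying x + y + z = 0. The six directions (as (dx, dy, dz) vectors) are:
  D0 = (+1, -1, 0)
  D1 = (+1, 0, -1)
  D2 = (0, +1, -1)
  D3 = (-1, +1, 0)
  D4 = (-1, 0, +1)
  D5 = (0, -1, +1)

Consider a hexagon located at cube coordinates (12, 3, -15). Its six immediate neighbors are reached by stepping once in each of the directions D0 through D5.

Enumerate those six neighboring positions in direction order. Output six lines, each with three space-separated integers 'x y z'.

Center: (12, 3, -15). Add each direction:
  D0: (12, 3, -15) + (1, -1, 0) = (13, 2, -15)
  D1: (12, 3, -15) + (1, 0, -1) = (13, 3, -16)
  D2: (12, 3, -15) + (0, 1, -1) = (12, 4, -16)
  D3: (12, 3, -15) + (-1, 1, 0) = (11, 4, -15)
  D4: (12, 3, -15) + (-1, 0, 1) = (11, 3, -14)
  D5: (12, 3, -15) + (0, -1, 1) = (12, 2, -14)

Answer: 13 2 -15
13 3 -16
12 4 -16
11 4 -15
11 3 -14
12 2 -14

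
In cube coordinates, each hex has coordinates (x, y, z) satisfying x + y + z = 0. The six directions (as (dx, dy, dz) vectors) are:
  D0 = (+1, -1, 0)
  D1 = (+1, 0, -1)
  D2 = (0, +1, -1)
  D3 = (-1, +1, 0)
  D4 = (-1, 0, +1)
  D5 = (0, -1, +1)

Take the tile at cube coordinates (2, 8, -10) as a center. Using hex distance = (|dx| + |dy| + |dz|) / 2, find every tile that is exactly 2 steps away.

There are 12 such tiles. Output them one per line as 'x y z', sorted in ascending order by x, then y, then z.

Answer: 0 8 -8
0 9 -9
0 10 -10
1 7 -8
1 10 -11
2 6 -8
2 10 -12
3 6 -9
3 9 -12
4 6 -10
4 7 -11
4 8 -12

Derivation:
Walk ring at distance 2 from (2, 8, -10):
Start at center + D4*2 = (0, 8, -8)
  hex 0: (0, 8, -8)
  hex 1: (1, 7, -8)
  hex 2: (2, 6, -8)
  hex 3: (3, 6, -9)
  hex 4: (4, 6, -10)
  hex 5: (4, 7, -11)
  hex 6: (4, 8, -12)
  hex 7: (3, 9, -12)
  hex 8: (2, 10, -12)
  hex 9: (1, 10, -11)
  hex 10: (0, 10, -10)
  hex 11: (0, 9, -9)
Sorted: 12 hexes.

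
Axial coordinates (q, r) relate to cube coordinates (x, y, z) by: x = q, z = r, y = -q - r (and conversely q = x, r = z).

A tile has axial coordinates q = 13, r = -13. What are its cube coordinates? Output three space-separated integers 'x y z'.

Answer: 13 0 -13

Derivation:
x = q = 13
z = r = -13
y = -x - z = -(13) - (-13) = 0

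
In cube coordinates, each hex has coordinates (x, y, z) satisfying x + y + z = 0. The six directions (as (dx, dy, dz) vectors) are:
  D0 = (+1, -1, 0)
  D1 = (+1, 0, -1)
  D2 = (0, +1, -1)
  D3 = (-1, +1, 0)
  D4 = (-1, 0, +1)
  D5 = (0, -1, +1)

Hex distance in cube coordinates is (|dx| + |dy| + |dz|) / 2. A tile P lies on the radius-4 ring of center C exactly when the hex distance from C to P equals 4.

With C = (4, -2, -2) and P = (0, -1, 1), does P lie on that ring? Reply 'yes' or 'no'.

Answer: yes

Derivation:
|px - cx| = |0 - 4| = 4
|py - cy| = |-1 - (-2)| = 1
|pz - cz| = |1 - (-2)| = 3
distance = (4+1+3)/2 = 8/2 = 4
radius = 4; distance == radius -> yes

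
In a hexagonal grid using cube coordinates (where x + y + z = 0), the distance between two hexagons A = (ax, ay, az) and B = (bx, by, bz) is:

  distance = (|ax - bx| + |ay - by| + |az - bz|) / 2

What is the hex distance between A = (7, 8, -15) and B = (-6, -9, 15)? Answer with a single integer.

|ax - bx| = |7 - (-6)| = 13
|ay - by| = |8 - (-9)| = 17
|az - bz| = |-15 - 15| = 30
distance = (13 + 17 + 30) / 2 = 60 / 2 = 30

Answer: 30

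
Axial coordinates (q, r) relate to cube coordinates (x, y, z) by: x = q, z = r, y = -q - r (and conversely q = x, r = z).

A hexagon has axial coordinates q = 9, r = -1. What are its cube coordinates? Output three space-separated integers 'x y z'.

x = q = 9
z = r = -1
y = -x - z = -(9) - (-1) = -8

Answer: 9 -8 -1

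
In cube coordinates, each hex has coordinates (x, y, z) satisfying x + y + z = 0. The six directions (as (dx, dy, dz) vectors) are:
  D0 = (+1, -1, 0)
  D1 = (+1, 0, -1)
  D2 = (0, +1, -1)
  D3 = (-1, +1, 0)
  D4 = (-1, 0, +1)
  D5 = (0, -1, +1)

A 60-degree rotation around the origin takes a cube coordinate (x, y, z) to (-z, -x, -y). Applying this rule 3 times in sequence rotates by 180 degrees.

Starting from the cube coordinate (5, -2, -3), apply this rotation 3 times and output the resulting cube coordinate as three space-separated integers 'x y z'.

Start: (5, -2, -3)
Step 1: (5, -2, -3) -> (-(-3), -(5), -(-2)) = (3, -5, 2)
Step 2: (3, -5, 2) -> (-(2), -(3), -(-5)) = (-2, -3, 5)
Step 3: (-2, -3, 5) -> (-(5), -(-2), -(-3)) = (-5, 2, 3)

Answer: -5 2 3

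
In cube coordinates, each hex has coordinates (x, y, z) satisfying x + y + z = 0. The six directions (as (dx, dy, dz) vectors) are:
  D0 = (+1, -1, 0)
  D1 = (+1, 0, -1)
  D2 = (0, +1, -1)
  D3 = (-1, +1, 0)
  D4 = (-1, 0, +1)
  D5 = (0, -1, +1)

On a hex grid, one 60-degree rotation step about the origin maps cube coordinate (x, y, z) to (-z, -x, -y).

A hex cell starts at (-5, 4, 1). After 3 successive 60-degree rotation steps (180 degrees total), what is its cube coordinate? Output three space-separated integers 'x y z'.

Answer: 5 -4 -1

Derivation:
Start: (-5, 4, 1)
Step 1: (-5, 4, 1) -> (-(1), -(-5), -(4)) = (-1, 5, -4)
Step 2: (-1, 5, -4) -> (-(-4), -(-1), -(5)) = (4, 1, -5)
Step 3: (4, 1, -5) -> (-(-5), -(4), -(1)) = (5, -4, -1)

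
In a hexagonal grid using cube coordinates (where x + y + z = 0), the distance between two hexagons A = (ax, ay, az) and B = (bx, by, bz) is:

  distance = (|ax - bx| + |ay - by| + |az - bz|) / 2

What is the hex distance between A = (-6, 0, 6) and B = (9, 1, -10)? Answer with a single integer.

|ax - bx| = |-6 - 9| = 15
|ay - by| = |0 - 1| = 1
|az - bz| = |6 - (-10)| = 16
distance = (15 + 1 + 16) / 2 = 32 / 2 = 16

Answer: 16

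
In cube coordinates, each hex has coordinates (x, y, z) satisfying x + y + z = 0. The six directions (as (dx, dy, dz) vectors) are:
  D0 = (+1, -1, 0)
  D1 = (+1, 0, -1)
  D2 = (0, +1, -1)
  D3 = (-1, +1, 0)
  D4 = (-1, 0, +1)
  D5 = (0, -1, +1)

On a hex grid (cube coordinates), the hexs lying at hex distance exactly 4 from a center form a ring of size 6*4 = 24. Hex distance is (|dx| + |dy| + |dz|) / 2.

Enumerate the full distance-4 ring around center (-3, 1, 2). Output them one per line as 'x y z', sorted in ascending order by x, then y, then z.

Walk ring at distance 4 from (-3, 1, 2):
Start at center + D4*4 = (-7, 1, 6)
  hex 0: (-7, 1, 6)
  hex 1: (-6, 0, 6)
  hex 2: (-5, -1, 6)
  hex 3: (-4, -2, 6)
  hex 4: (-3, -3, 6)
  hex 5: (-2, -3, 5)
  hex 6: (-1, -3, 4)
  hex 7: (0, -3, 3)
  hex 8: (1, -3, 2)
  hex 9: (1, -2, 1)
  hex 10: (1, -1, 0)
  hex 11: (1, 0, -1)
  hex 12: (1, 1, -2)
  hex 13: (0, 2, -2)
  hex 14: (-1, 3, -2)
  hex 15: (-2, 4, -2)
  hex 16: (-3, 5, -2)
  hex 17: (-4, 5, -1)
  hex 18: (-5, 5, 0)
  hex 19: (-6, 5, 1)
  hex 20: (-7, 5, 2)
  hex 21: (-7, 4, 3)
  hex 22: (-7, 3, 4)
  hex 23: (-7, 2, 5)
Sorted: 24 hexes.

Answer: -7 1 6
-7 2 5
-7 3 4
-7 4 3
-7 5 2
-6 0 6
-6 5 1
-5 -1 6
-5 5 0
-4 -2 6
-4 5 -1
-3 -3 6
-3 5 -2
-2 -3 5
-2 4 -2
-1 -3 4
-1 3 -2
0 -3 3
0 2 -2
1 -3 2
1 -2 1
1 -1 0
1 0 -1
1 1 -2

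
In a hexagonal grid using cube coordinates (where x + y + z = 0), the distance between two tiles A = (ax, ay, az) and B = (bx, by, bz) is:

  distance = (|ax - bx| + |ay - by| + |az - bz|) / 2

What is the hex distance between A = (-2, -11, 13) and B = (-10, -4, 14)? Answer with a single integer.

Answer: 8

Derivation:
|ax - bx| = |-2 - (-10)| = 8
|ay - by| = |-11 - (-4)| = 7
|az - bz| = |13 - 14| = 1
distance = (8 + 7 + 1) / 2 = 16 / 2 = 8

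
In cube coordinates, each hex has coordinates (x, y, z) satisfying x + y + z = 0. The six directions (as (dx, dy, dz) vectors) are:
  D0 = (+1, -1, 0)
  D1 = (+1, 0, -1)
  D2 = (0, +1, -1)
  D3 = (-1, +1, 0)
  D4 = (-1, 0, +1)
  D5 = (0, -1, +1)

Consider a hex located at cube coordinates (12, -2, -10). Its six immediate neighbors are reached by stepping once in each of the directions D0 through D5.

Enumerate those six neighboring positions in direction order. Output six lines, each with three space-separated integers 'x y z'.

Center: (12, -2, -10). Add each direction:
  D0: (12, -2, -10) + (1, -1, 0) = (13, -3, -10)
  D1: (12, -2, -10) + (1, 0, -1) = (13, -2, -11)
  D2: (12, -2, -10) + (0, 1, -1) = (12, -1, -11)
  D3: (12, -2, -10) + (-1, 1, 0) = (11, -1, -10)
  D4: (12, -2, -10) + (-1, 0, 1) = (11, -2, -9)
  D5: (12, -2, -10) + (0, -1, 1) = (12, -3, -9)

Answer: 13 -3 -10
13 -2 -11
12 -1 -11
11 -1 -10
11 -2 -9
12 -3 -9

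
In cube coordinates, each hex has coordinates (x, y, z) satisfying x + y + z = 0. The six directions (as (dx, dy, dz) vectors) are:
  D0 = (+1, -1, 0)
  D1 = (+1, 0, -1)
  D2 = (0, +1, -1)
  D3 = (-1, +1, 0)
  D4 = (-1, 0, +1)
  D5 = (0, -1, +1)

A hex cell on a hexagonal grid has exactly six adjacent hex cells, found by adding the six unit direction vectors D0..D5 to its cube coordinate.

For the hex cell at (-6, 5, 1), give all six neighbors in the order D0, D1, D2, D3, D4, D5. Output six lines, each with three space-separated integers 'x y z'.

Answer: -5 4 1
-5 5 0
-6 6 0
-7 6 1
-7 5 2
-6 4 2

Derivation:
Center: (-6, 5, 1). Add each direction:
  D0: (-6, 5, 1) + (1, -1, 0) = (-5, 4, 1)
  D1: (-6, 5, 1) + (1, 0, -1) = (-5, 5, 0)
  D2: (-6, 5, 1) + (0, 1, -1) = (-6, 6, 0)
  D3: (-6, 5, 1) + (-1, 1, 0) = (-7, 6, 1)
  D4: (-6, 5, 1) + (-1, 0, 1) = (-7, 5, 2)
  D5: (-6, 5, 1) + (0, -1, 1) = (-6, 4, 2)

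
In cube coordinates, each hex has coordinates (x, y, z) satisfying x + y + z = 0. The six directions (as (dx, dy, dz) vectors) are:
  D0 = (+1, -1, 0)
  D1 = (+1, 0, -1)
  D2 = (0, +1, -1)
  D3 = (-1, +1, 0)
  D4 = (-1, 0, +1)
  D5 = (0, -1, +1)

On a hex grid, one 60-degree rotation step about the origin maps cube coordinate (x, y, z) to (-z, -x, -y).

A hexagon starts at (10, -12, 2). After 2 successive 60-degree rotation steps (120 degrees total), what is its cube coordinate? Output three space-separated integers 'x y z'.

Start: (10, -12, 2)
Step 1: (10, -12, 2) -> (-(2), -(10), -(-12)) = (-2, -10, 12)
Step 2: (-2, -10, 12) -> (-(12), -(-2), -(-10)) = (-12, 2, 10)

Answer: -12 2 10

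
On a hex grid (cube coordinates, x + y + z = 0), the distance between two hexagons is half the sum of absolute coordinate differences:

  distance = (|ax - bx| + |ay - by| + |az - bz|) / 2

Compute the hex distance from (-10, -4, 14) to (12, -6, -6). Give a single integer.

Answer: 22

Derivation:
|ax - bx| = |-10 - 12| = 22
|ay - by| = |-4 - (-6)| = 2
|az - bz| = |14 - (-6)| = 20
distance = (22 + 2 + 20) / 2 = 44 / 2 = 22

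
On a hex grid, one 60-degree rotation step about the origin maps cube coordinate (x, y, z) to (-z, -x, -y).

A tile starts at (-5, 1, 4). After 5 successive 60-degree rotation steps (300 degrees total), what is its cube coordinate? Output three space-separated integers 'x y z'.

Answer: -1 -4 5

Derivation:
Start: (-5, 1, 4)
Step 1: (-5, 1, 4) -> (-(4), -(-5), -(1)) = (-4, 5, -1)
Step 2: (-4, 5, -1) -> (-(-1), -(-4), -(5)) = (1, 4, -5)
Step 3: (1, 4, -5) -> (-(-5), -(1), -(4)) = (5, -1, -4)
Step 4: (5, -1, -4) -> (-(-4), -(5), -(-1)) = (4, -5, 1)
Step 5: (4, -5, 1) -> (-(1), -(4), -(-5)) = (-1, -4, 5)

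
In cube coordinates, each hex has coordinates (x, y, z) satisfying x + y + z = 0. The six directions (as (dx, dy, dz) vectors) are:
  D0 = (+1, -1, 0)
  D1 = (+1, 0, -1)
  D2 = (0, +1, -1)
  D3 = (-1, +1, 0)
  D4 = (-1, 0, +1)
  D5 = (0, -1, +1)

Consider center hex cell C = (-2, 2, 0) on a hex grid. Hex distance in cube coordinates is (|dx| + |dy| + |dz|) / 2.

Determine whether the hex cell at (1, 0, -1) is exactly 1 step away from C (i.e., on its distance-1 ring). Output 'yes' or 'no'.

|px - cx| = |1 - (-2)| = 3
|py - cy| = |0 - 2| = 2
|pz - cz| = |-1 - 0| = 1
distance = (3+2+1)/2 = 6/2 = 3
radius = 1; distance != radius -> no

Answer: no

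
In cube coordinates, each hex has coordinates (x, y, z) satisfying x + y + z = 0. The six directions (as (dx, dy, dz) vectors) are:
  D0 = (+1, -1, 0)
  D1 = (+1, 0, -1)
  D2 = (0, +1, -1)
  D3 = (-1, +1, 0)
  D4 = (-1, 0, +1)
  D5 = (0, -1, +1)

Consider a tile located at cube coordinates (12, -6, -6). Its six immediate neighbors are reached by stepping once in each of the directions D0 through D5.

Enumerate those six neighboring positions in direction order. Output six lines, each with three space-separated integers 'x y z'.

Answer: 13 -7 -6
13 -6 -7
12 -5 -7
11 -5 -6
11 -6 -5
12 -7 -5

Derivation:
Center: (12, -6, -6). Add each direction:
  D0: (12, -6, -6) + (1, -1, 0) = (13, -7, -6)
  D1: (12, -6, -6) + (1, 0, -1) = (13, -6, -7)
  D2: (12, -6, -6) + (0, 1, -1) = (12, -5, -7)
  D3: (12, -6, -6) + (-1, 1, 0) = (11, -5, -6)
  D4: (12, -6, -6) + (-1, 0, 1) = (11, -6, -5)
  D5: (12, -6, -6) + (0, -1, 1) = (12, -7, -5)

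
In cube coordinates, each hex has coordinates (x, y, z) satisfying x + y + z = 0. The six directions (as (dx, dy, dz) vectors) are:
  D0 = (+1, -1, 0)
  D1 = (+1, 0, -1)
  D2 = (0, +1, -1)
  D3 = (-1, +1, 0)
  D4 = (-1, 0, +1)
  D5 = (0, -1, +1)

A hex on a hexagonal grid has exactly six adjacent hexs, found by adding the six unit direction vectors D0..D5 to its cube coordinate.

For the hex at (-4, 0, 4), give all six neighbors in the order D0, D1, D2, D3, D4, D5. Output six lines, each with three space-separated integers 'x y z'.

Answer: -3 -1 4
-3 0 3
-4 1 3
-5 1 4
-5 0 5
-4 -1 5

Derivation:
Center: (-4, 0, 4). Add each direction:
  D0: (-4, 0, 4) + (1, -1, 0) = (-3, -1, 4)
  D1: (-4, 0, 4) + (1, 0, -1) = (-3, 0, 3)
  D2: (-4, 0, 4) + (0, 1, -1) = (-4, 1, 3)
  D3: (-4, 0, 4) + (-1, 1, 0) = (-5, 1, 4)
  D4: (-4, 0, 4) + (-1, 0, 1) = (-5, 0, 5)
  D5: (-4, 0, 4) + (0, -1, 1) = (-4, -1, 5)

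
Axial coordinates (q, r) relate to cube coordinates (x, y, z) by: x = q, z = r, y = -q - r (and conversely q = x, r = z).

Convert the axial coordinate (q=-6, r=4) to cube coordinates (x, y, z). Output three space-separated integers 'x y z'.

x = q = -6
z = r = 4
y = -x - z = -(-6) - (4) = 2

Answer: -6 2 4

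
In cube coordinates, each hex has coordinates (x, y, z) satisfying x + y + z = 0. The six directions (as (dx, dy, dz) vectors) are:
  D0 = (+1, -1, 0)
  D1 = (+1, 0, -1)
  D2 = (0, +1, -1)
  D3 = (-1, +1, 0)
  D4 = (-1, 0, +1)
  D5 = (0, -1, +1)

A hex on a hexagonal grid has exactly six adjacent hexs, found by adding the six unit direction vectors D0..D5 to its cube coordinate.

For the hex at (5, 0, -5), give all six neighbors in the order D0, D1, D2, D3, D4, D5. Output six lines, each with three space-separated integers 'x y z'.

Answer: 6 -1 -5
6 0 -6
5 1 -6
4 1 -5
4 0 -4
5 -1 -4

Derivation:
Center: (5, 0, -5). Add each direction:
  D0: (5, 0, -5) + (1, -1, 0) = (6, -1, -5)
  D1: (5, 0, -5) + (1, 0, -1) = (6, 0, -6)
  D2: (5, 0, -5) + (0, 1, -1) = (5, 1, -6)
  D3: (5, 0, -5) + (-1, 1, 0) = (4, 1, -5)
  D4: (5, 0, -5) + (-1, 0, 1) = (4, 0, -4)
  D5: (5, 0, -5) + (0, -1, 1) = (5, -1, -4)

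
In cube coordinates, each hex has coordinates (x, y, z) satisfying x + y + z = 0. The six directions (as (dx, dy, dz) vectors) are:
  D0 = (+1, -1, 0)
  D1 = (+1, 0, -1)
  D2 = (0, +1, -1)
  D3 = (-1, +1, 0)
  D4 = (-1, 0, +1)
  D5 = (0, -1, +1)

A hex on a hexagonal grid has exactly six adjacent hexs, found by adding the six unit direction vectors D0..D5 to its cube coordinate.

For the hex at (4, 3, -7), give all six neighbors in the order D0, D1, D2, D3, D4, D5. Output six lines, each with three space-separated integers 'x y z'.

Answer: 5 2 -7
5 3 -8
4 4 -8
3 4 -7
3 3 -6
4 2 -6

Derivation:
Center: (4, 3, -7). Add each direction:
  D0: (4, 3, -7) + (1, -1, 0) = (5, 2, -7)
  D1: (4, 3, -7) + (1, 0, -1) = (5, 3, -8)
  D2: (4, 3, -7) + (0, 1, -1) = (4, 4, -8)
  D3: (4, 3, -7) + (-1, 1, 0) = (3, 4, -7)
  D4: (4, 3, -7) + (-1, 0, 1) = (3, 3, -6)
  D5: (4, 3, -7) + (0, -1, 1) = (4, 2, -6)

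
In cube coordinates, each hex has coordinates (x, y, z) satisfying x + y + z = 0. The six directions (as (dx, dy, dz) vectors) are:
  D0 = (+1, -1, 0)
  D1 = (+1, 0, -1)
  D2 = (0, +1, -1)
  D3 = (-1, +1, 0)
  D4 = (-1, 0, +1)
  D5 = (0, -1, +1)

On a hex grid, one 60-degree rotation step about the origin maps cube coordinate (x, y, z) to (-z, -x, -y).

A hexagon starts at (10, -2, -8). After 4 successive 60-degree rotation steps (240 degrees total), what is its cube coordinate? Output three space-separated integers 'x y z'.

Start: (10, -2, -8)
Step 1: (10, -2, -8) -> (-(-8), -(10), -(-2)) = (8, -10, 2)
Step 2: (8, -10, 2) -> (-(2), -(8), -(-10)) = (-2, -8, 10)
Step 3: (-2, -8, 10) -> (-(10), -(-2), -(-8)) = (-10, 2, 8)
Step 4: (-10, 2, 8) -> (-(8), -(-10), -(2)) = (-8, 10, -2)

Answer: -8 10 -2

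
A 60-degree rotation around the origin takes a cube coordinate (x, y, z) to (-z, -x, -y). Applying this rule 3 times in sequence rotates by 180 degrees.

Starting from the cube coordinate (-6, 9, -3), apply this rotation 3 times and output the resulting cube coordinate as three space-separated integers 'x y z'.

Answer: 6 -9 3

Derivation:
Start: (-6, 9, -3)
Step 1: (-6, 9, -3) -> (-(-3), -(-6), -(9)) = (3, 6, -9)
Step 2: (3, 6, -9) -> (-(-9), -(3), -(6)) = (9, -3, -6)
Step 3: (9, -3, -6) -> (-(-6), -(9), -(-3)) = (6, -9, 3)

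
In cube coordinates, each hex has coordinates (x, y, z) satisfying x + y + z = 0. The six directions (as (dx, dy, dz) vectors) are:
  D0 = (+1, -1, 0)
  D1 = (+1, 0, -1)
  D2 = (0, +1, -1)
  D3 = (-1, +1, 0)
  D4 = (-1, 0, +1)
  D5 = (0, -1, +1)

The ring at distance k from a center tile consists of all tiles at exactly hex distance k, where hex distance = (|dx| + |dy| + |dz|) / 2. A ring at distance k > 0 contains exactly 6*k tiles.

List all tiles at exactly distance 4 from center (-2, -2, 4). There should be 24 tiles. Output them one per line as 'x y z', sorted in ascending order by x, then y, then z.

Answer: -6 -2 8
-6 -1 7
-6 0 6
-6 1 5
-6 2 4
-5 -3 8
-5 2 3
-4 -4 8
-4 2 2
-3 -5 8
-3 2 1
-2 -6 8
-2 2 0
-1 -6 7
-1 1 0
0 -6 6
0 0 0
1 -6 5
1 -1 0
2 -6 4
2 -5 3
2 -4 2
2 -3 1
2 -2 0

Derivation:
Walk ring at distance 4 from (-2, -2, 4):
Start at center + D4*4 = (-6, -2, 8)
  hex 0: (-6, -2, 8)
  hex 1: (-5, -3, 8)
  hex 2: (-4, -4, 8)
  hex 3: (-3, -5, 8)
  hex 4: (-2, -6, 8)
  hex 5: (-1, -6, 7)
  hex 6: (0, -6, 6)
  hex 7: (1, -6, 5)
  hex 8: (2, -6, 4)
  hex 9: (2, -5, 3)
  hex 10: (2, -4, 2)
  hex 11: (2, -3, 1)
  hex 12: (2, -2, 0)
  hex 13: (1, -1, 0)
  hex 14: (0, 0, 0)
  hex 15: (-1, 1, 0)
  hex 16: (-2, 2, 0)
  hex 17: (-3, 2, 1)
  hex 18: (-4, 2, 2)
  hex 19: (-5, 2, 3)
  hex 20: (-6, 2, 4)
  hex 21: (-6, 1, 5)
  hex 22: (-6, 0, 6)
  hex 23: (-6, -1, 7)
Sorted: 24 hexes.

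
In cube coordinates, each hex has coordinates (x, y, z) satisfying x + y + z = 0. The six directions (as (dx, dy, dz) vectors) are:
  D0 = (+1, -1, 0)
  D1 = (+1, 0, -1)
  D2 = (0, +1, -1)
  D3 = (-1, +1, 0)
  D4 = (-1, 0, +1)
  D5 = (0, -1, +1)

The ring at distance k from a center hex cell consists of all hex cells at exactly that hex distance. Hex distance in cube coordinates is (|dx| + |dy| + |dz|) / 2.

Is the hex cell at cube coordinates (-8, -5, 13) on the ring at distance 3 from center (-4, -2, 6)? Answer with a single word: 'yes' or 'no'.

Answer: no

Derivation:
|px - cx| = |-8 - (-4)| = 4
|py - cy| = |-5 - (-2)| = 3
|pz - cz| = |13 - 6| = 7
distance = (4+3+7)/2 = 14/2 = 7
radius = 3; distance != radius -> no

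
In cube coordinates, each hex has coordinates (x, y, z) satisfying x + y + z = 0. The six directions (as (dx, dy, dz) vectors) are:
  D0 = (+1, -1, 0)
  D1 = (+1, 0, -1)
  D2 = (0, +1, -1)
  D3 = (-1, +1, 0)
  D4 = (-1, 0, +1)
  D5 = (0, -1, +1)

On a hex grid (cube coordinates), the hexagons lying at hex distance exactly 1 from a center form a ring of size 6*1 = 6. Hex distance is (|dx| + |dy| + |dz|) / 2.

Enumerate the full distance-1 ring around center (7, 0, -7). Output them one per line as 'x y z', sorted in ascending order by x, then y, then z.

Answer: 6 0 -6
6 1 -7
7 -1 -6
7 1 -8
8 -1 -7
8 0 -8

Derivation:
Walk ring at distance 1 from (7, 0, -7):
Start at center + D4*1 = (6, 0, -6)
  hex 0: (6, 0, -6)
  hex 1: (7, -1, -6)
  hex 2: (8, -1, -7)
  hex 3: (8, 0, -8)
  hex 4: (7, 1, -8)
  hex 5: (6, 1, -7)
Sorted: 6 hexes.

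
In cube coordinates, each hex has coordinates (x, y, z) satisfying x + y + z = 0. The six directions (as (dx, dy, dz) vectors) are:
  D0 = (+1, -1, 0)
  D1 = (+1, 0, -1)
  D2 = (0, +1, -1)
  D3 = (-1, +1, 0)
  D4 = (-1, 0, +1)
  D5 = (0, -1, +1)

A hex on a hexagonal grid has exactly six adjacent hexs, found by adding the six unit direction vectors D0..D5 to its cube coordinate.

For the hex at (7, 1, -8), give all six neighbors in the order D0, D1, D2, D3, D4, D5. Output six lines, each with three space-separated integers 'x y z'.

Center: (7, 1, -8). Add each direction:
  D0: (7, 1, -8) + (1, -1, 0) = (8, 0, -8)
  D1: (7, 1, -8) + (1, 0, -1) = (8, 1, -9)
  D2: (7, 1, -8) + (0, 1, -1) = (7, 2, -9)
  D3: (7, 1, -8) + (-1, 1, 0) = (6, 2, -8)
  D4: (7, 1, -8) + (-1, 0, 1) = (6, 1, -7)
  D5: (7, 1, -8) + (0, -1, 1) = (7, 0, -7)

Answer: 8 0 -8
8 1 -9
7 2 -9
6 2 -8
6 1 -7
7 0 -7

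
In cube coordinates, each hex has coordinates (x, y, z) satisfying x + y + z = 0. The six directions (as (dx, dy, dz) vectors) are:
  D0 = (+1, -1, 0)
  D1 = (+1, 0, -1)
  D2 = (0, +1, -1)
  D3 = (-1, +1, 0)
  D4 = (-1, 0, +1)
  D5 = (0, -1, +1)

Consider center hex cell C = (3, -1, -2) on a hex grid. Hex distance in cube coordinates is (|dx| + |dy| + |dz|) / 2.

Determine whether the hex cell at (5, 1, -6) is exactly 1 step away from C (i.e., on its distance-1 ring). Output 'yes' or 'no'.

Answer: no

Derivation:
|px - cx| = |5 - 3| = 2
|py - cy| = |1 - (-1)| = 2
|pz - cz| = |-6 - (-2)| = 4
distance = (2+2+4)/2 = 8/2 = 4
radius = 1; distance != radius -> no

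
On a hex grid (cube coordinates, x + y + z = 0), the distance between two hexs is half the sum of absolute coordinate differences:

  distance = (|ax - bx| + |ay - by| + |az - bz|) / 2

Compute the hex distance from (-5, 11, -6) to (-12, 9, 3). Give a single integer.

Answer: 9

Derivation:
|ax - bx| = |-5 - (-12)| = 7
|ay - by| = |11 - 9| = 2
|az - bz| = |-6 - 3| = 9
distance = (7 + 2 + 9) / 2 = 18 / 2 = 9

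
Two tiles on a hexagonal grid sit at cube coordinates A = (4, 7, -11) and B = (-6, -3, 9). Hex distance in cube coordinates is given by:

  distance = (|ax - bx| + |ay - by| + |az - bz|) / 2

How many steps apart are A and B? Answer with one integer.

|ax - bx| = |4 - (-6)| = 10
|ay - by| = |7 - (-3)| = 10
|az - bz| = |-11 - 9| = 20
distance = (10 + 10 + 20) / 2 = 40 / 2 = 20

Answer: 20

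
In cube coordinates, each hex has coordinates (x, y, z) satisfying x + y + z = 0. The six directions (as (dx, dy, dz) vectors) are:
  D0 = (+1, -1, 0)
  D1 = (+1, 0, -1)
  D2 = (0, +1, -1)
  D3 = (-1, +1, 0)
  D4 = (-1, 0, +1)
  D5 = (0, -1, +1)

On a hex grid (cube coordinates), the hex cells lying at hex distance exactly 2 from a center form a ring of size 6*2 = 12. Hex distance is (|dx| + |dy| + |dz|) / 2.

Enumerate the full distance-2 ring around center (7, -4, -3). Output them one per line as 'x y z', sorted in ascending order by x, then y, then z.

Answer: 5 -4 -1
5 -3 -2
5 -2 -3
6 -5 -1
6 -2 -4
7 -6 -1
7 -2 -5
8 -6 -2
8 -3 -5
9 -6 -3
9 -5 -4
9 -4 -5

Derivation:
Walk ring at distance 2 from (7, -4, -3):
Start at center + D4*2 = (5, -4, -1)
  hex 0: (5, -4, -1)
  hex 1: (6, -5, -1)
  hex 2: (7, -6, -1)
  hex 3: (8, -6, -2)
  hex 4: (9, -6, -3)
  hex 5: (9, -5, -4)
  hex 6: (9, -4, -5)
  hex 7: (8, -3, -5)
  hex 8: (7, -2, -5)
  hex 9: (6, -2, -4)
  hex 10: (5, -2, -3)
  hex 11: (5, -3, -2)
Sorted: 12 hexes.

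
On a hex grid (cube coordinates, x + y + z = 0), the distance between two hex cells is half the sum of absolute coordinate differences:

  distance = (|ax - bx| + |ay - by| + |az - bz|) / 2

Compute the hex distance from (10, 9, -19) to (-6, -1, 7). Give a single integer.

|ax - bx| = |10 - (-6)| = 16
|ay - by| = |9 - (-1)| = 10
|az - bz| = |-19 - 7| = 26
distance = (16 + 10 + 26) / 2 = 52 / 2 = 26

Answer: 26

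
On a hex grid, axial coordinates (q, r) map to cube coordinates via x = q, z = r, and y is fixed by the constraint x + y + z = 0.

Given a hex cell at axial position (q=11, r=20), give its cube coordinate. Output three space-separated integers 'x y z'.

x = q = 11
z = r = 20
y = -x - z = -(11) - (20) = -31

Answer: 11 -31 20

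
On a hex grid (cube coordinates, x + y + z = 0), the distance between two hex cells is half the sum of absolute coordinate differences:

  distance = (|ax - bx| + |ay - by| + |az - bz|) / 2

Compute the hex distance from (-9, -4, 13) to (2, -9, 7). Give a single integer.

|ax - bx| = |-9 - 2| = 11
|ay - by| = |-4 - (-9)| = 5
|az - bz| = |13 - 7| = 6
distance = (11 + 5 + 6) / 2 = 22 / 2 = 11

Answer: 11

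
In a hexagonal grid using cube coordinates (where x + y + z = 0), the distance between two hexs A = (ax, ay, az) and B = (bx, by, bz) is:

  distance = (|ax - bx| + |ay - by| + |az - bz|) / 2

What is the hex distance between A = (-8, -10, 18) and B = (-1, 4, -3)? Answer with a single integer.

|ax - bx| = |-8 - (-1)| = 7
|ay - by| = |-10 - 4| = 14
|az - bz| = |18 - (-3)| = 21
distance = (7 + 14 + 21) / 2 = 42 / 2 = 21

Answer: 21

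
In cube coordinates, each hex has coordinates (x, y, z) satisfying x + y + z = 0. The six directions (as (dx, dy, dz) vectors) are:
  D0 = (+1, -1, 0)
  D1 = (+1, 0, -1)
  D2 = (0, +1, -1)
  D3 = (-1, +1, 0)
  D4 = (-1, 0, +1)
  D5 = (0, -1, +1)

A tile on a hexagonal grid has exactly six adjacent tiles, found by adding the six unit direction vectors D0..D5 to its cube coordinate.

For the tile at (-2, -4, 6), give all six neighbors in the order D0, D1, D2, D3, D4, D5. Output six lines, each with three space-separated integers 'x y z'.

Center: (-2, -4, 6). Add each direction:
  D0: (-2, -4, 6) + (1, -1, 0) = (-1, -5, 6)
  D1: (-2, -4, 6) + (1, 0, -1) = (-1, -4, 5)
  D2: (-2, -4, 6) + (0, 1, -1) = (-2, -3, 5)
  D3: (-2, -4, 6) + (-1, 1, 0) = (-3, -3, 6)
  D4: (-2, -4, 6) + (-1, 0, 1) = (-3, -4, 7)
  D5: (-2, -4, 6) + (0, -1, 1) = (-2, -5, 7)

Answer: -1 -5 6
-1 -4 5
-2 -3 5
-3 -3 6
-3 -4 7
-2 -5 7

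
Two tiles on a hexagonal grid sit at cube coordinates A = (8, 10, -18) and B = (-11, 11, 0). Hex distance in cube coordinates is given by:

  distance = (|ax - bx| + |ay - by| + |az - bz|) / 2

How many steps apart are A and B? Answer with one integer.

Answer: 19

Derivation:
|ax - bx| = |8 - (-11)| = 19
|ay - by| = |10 - 11| = 1
|az - bz| = |-18 - 0| = 18
distance = (19 + 1 + 18) / 2 = 38 / 2 = 19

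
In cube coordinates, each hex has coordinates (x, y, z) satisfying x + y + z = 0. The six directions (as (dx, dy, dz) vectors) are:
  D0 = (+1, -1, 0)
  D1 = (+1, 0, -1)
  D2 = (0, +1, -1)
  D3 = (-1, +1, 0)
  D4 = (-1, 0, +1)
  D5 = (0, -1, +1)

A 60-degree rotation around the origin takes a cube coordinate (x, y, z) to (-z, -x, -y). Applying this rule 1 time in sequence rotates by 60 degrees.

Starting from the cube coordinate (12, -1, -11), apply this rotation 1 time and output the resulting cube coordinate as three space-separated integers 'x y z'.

Answer: 11 -12 1

Derivation:
Start: (12, -1, -11)
Step 1: (12, -1, -11) -> (-(-11), -(12), -(-1)) = (11, -12, 1)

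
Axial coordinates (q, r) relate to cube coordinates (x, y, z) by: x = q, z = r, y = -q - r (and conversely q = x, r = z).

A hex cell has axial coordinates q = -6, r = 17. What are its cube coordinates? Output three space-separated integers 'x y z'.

x = q = -6
z = r = 17
y = -x - z = -(-6) - (17) = -11

Answer: -6 -11 17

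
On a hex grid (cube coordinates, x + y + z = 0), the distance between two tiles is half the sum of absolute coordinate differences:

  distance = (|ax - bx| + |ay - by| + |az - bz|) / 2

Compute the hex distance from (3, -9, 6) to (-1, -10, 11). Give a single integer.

|ax - bx| = |3 - (-1)| = 4
|ay - by| = |-9 - (-10)| = 1
|az - bz| = |6 - 11| = 5
distance = (4 + 1 + 5) / 2 = 10 / 2 = 5

Answer: 5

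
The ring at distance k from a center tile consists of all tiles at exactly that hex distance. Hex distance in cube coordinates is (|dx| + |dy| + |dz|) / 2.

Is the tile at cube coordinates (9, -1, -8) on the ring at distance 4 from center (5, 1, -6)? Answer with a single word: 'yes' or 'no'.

Answer: yes

Derivation:
|px - cx| = |9 - 5| = 4
|py - cy| = |-1 - 1| = 2
|pz - cz| = |-8 - (-6)| = 2
distance = (4+2+2)/2 = 8/2 = 4
radius = 4; distance == radius -> yes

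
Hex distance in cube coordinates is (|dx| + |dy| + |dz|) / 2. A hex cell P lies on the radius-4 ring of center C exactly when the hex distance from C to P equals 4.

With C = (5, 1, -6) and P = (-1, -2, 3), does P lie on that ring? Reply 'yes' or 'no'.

|px - cx| = |-1 - 5| = 6
|py - cy| = |-2 - 1| = 3
|pz - cz| = |3 - (-6)| = 9
distance = (6+3+9)/2 = 18/2 = 9
radius = 4; distance != radius -> no

Answer: no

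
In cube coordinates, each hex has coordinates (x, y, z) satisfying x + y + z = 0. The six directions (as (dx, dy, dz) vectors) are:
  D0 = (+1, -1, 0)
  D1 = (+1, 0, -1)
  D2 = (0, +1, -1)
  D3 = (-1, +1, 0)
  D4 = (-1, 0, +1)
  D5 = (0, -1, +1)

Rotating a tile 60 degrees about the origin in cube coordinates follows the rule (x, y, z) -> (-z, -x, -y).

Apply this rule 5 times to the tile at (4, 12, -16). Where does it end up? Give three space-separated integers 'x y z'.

Start: (4, 12, -16)
Step 1: (4, 12, -16) -> (-(-16), -(4), -(12)) = (16, -4, -12)
Step 2: (16, -4, -12) -> (-(-12), -(16), -(-4)) = (12, -16, 4)
Step 3: (12, -16, 4) -> (-(4), -(12), -(-16)) = (-4, -12, 16)
Step 4: (-4, -12, 16) -> (-(16), -(-4), -(-12)) = (-16, 4, 12)
Step 5: (-16, 4, 12) -> (-(12), -(-16), -(4)) = (-12, 16, -4)

Answer: -12 16 -4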